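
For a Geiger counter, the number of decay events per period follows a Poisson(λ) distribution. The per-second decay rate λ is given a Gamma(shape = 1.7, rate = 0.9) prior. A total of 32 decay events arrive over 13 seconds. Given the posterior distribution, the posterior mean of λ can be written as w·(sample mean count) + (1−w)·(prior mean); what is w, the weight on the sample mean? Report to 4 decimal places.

With a Gamma(shape α, rate β) prior, the Poisson likelihood is conjugate: the posterior is Gamma(α + ΣXᵢ, β + n).
Posterior mean = (α₀+S)/(β₀+n) = [n/(β₀+n)]·(S/n) + [β₀/(β₀+n)]·(α₀/β₀), so only n and β₀ enter the weight.
Weight on data w = n/(β₀+n) = 13/(0.9+13) = 13/13.9 = 0.9353.

0.9353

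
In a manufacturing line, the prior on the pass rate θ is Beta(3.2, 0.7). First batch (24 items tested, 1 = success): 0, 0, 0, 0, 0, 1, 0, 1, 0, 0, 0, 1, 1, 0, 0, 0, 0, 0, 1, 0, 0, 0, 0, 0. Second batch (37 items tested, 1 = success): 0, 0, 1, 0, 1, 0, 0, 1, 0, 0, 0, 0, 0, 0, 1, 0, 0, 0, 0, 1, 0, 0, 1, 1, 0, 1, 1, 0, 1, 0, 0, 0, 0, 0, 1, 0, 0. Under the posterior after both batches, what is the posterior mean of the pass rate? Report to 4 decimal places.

0.2958

The Beta prior is conjugate to a Binomial/Bernoulli likelihood; the update adds successes to α and failures to β.
After batch 1: Beta(3.2+5, 0.7+19) = Beta(8.2, 19.7).
After batch 2: Beta(8.2+11, 19.7+26) = Beta(19.2, 45.7).
Posterior mean = α/(α+β) = 19.2/64.9 = 0.2958.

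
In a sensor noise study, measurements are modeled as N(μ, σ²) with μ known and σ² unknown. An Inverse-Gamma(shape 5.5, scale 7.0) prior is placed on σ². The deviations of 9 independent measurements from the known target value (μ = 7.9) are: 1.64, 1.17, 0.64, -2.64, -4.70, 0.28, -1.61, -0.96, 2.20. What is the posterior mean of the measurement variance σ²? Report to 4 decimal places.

3.1089

With known mean μ and an Inverse-Gamma(α, β) prior on σ², the Normal likelihood is conjugate: posterior is Inv-Gamma(α + n/2, β + Σ(xᵢ−μ)²/2).
Σ(xᵢ−μ)² = (1.64)² + (1.17)² + (0.64)² + (-2.64)² + (-4.70)² + (0.28)² + (-1.61)² + (-0.96)² + (2.20)² = 41.9598.
Posterior: Inv-Gamma(5.5 + 9/2, 7.0 + 41.9598/2) = Inv-Gamma(10.00, 27.97990).
E[σ²|data] = β/(α−1) = 27.97990/9.00 = 3.1089.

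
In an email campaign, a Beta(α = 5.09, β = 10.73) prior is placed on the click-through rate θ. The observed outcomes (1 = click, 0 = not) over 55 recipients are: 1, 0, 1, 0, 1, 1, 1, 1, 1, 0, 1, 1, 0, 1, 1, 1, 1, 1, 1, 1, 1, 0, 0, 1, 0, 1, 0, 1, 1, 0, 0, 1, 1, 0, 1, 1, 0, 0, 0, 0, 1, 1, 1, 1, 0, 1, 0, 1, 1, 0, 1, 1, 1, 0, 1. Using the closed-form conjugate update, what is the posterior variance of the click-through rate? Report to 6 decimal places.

0.003391

The Beta prior is conjugate to a Binomial/Bernoulli likelihood; the update adds successes to α and failures to β.
Posterior: Beta(α+k, β+n−k) = Beta(5.09+36, 10.73+19) = Beta(41.09, 29.73).
Var = αβ/((α+β)²(α+β+1)) = 41.09·29.73/(70.82²·71.82) = 0.003391.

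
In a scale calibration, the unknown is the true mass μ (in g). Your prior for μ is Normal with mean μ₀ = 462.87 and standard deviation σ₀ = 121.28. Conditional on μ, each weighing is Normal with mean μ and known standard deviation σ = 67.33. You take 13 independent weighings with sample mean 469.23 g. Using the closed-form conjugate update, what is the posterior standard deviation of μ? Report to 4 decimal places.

18.4565

For Normal data with known variance σ², a Normal(μ₀, σ₀²) prior on μ is conjugate. Posterior precision = 1/σ₀² + n/σ²; posterior mean is the precision-weighted average of μ₀ and x̄.
σ₀² = 121.28² = 14708.8384, σ² = 67.33² = 4533.3289; σ² + n·σ₀² = 4533.3289 + 13·14708.8384 = 195748.2281.
Posterior precision = 1/σ₀² + n/σ² = 1/14708.8384 + 13/4533.3289 = (σ² + n·σ₀²)/(σ₀²σ²) = 195748.2281/(14708.8384·4533.3289); posterior variance σₙ² = σ₀²σ²/(σ² + n·σ₀²) = 14708.8384·4533.3289/195748.2281 = 340.641664.
Posterior SD = √σₙ² = √(14708.8384·4533.3289/195748.2281) = 18.4565.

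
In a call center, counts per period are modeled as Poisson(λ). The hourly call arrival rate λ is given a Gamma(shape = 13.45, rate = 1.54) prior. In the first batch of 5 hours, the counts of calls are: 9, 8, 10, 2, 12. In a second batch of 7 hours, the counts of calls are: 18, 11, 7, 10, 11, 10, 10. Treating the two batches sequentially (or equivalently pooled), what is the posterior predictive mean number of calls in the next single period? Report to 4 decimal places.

With a Gamma(shape α, rate β) prior, the Poisson likelihood is conjugate: the posterior is Gamma(α + ΣXᵢ, β + n).
Batch 1: sum of counts S = 41 over n = 5 hours.
After batch 1: Gamma(α+S, β+n) = Gamma(13.45+41, 1.54+5) = Gamma(54.45, 6.54).
Batch 2: sum of counts S = 77 over n = 7 hours.
After batch 2: Gamma(α+S, β+n) = Gamma(54.45+77, 6.54+7) = Gamma(131.45, 13.54).
The predictive distribution for one future period is NegBinom with mean α/β = 9.7083.

9.7083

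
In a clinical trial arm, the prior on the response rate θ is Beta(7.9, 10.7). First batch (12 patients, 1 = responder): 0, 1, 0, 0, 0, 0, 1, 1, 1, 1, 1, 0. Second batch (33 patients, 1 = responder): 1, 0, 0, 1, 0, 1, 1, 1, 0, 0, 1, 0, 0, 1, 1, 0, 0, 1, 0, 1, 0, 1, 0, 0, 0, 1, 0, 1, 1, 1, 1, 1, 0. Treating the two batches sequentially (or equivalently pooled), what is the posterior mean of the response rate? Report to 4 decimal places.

The Beta prior is conjugate to a Binomial/Bernoulli likelihood; the update adds successes to α and failures to β.
After batch 1: Beta(7.9+6, 10.7+6) = Beta(13.9, 16.7).
After batch 2: Beta(13.9+17, 16.7+16) = Beta(30.9, 32.7).
Posterior mean = α/(α+β) = 30.9/63.6 = 0.4858.

0.4858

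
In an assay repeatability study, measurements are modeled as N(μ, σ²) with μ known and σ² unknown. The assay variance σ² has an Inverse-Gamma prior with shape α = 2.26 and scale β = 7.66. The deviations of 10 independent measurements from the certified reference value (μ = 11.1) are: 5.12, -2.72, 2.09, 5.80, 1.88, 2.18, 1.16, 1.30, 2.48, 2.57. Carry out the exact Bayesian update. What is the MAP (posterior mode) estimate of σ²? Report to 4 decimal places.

With known mean μ and an Inverse-Gamma(α, β) prior on σ², the Normal likelihood is conjugate: posterior is Inv-Gamma(α + n/2, β + Σ(xᵢ−μ)²/2).
Σ(xᵢ−μ)² = (5.12)² + (-2.72)² + (2.09)² + (5.80)² + (1.88)² + (2.18)² + (1.16)² + (1.30)² + (2.48)² + (2.57)² = 95.6986.
Posterior: Inv-Gamma(2.26 + 10/2, 7.66 + 95.6986/2) = Inv-Gamma(7.26, 55.50930).
Mode = β/(α+1) = 55.50930/8.26 = 6.7203.

6.7203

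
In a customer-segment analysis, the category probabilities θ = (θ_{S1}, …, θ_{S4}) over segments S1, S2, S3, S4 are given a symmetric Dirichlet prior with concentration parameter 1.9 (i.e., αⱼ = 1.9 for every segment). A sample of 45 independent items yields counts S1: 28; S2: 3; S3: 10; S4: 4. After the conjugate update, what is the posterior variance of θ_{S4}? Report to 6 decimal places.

The Dirichlet prior is conjugate to the Multinomial likelihood: each posterior αⱼ = prior αⱼ + observed count nⱼ.
Posterior concentration: (29.9, 4.9, 11.9, 5.9), total = 52.6.
Var[θ_j] = α_j(Σα−α_j)/((Σα)²(Σα+1)) = 5.9·46.7/(52.6²·53.6) = 0.001858.

0.001858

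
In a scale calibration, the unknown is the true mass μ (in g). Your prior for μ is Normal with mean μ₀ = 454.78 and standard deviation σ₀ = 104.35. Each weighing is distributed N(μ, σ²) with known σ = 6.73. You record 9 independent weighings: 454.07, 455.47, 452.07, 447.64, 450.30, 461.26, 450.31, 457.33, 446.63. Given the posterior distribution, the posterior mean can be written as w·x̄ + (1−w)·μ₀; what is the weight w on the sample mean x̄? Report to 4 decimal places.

For Normal data with known variance σ², a Normal(μ₀, σ₀²) prior on μ is conjugate. Posterior precision = 1/σ₀² + n/σ²; posterior mean is the precision-weighted average of μ₀ and x̄.
σ₀² = 104.35² = 10888.9225, σ² = 6.73² = 45.2929. Prior precision 1/σ₀² = 1/10888.9225; data precision n/σ² = 9/45.2929.
w = (n/σ²)/(1/σ₀² + n/σ²) = n·σ₀²/(σ² + n·σ₀²) = 9·10888.9225/(45.2929 + 9·10888.9225) = 98000.3025/98045.5954 = 0.9995.

0.9995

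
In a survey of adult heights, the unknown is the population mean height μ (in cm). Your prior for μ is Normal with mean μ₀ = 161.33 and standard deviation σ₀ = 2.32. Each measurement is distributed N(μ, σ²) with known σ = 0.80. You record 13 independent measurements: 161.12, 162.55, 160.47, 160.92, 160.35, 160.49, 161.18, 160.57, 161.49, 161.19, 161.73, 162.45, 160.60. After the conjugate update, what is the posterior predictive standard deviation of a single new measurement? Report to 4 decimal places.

For Normal data with known variance σ², a Normal(μ₀, σ₀²) prior on μ is conjugate. Posterior precision = 1/σ₀² + n/σ²; posterior mean is the precision-weighted average of μ₀ and x̄.
σ₀² = 2.32² = 5.3824, σ² = 0.80² = 0.64; σ² + n·σ₀² = 0.64 + 13·5.3824 = 70.6112.
Posterior precision = 1/σ₀² + n/σ² = 1/5.3824 + 13/0.64 = (σ² + n·σ₀²)/(σ₀²σ²) = 70.6112/(5.3824·0.64); posterior variance σₙ² = σ₀²σ²/(σ² + n·σ₀²) = 5.3824·0.64/70.6112 = 0.048785.
Predictive variance for one new observation = σₙ² + σ² = 5.3824·0.64/70.6112 + 0.64 = σ²·(σ₀² + 70.6112)/70.6112 = 0.64·75.9936/70.6112 = 0.688785; SD = √(0.64·75.9936/70.6112) = 0.8299.

0.8299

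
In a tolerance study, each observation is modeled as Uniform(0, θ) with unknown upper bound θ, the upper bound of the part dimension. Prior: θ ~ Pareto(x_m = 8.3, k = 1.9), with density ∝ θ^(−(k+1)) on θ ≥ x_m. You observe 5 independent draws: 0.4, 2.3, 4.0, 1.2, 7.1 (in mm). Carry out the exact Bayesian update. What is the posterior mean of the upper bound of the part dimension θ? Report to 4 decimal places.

A Pareto(scale x_m, shape k) prior on the upper bound θ of Uniform(0, θ) is conjugate: posterior is Pareto(max(x_m, max xᵢ), k + n).
Sample maximum = 7.1; prior scale x_m = 8.3 → posterior scale = max = 8.3.
Posterior shape = 1.9 + 5 = 6.9.
E[θ|data] = k·x_m/(k−1) = 6.9·8.3/5.9 = 9.7068.

9.7068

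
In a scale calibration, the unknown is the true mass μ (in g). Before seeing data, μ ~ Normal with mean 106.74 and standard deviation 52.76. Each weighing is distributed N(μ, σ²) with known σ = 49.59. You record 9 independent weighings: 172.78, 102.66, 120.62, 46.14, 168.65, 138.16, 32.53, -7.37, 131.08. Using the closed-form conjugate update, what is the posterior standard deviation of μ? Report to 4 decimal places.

For Normal data with known variance σ², a Normal(μ₀, σ₀²) prior on μ is conjugate. Posterior precision = 1/σ₀² + n/σ²; posterior mean is the precision-weighted average of μ₀ and x̄.
σ₀² = 52.76² = 2783.6176, σ² = 49.59² = 2459.1681; σ² + n·σ₀² = 2459.1681 + 9·2783.6176 = 27511.7265.
Posterior precision = 1/σ₀² + n/σ² = 1/2783.6176 + 9/2459.1681 = (σ² + n·σ₀²)/(σ₀²σ²) = 27511.7265/(2783.6176·2459.1681); posterior variance σₙ² = σ₀²σ²/(σ² + n·σ₀²) = 2783.6176·2459.1681/27511.7265 = 248.816940.
Posterior SD = √σₙ² = √(2783.6176·2459.1681/27511.7265) = 15.7739.

15.7739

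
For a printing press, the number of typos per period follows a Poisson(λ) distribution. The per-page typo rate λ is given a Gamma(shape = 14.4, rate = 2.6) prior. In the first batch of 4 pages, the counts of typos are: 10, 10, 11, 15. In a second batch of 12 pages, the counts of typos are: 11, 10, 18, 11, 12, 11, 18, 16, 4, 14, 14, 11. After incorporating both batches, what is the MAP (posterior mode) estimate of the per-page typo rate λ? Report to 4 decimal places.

With a Gamma(shape α, rate β) prior, the Poisson likelihood is conjugate: the posterior is Gamma(α + ΣXᵢ, β + n).
Batch 1: sum of counts S = 46 over n = 4 pages.
After batch 1: Gamma(α+S, β+n) = Gamma(14.4+46, 2.6+4) = Gamma(60.4, 6.6).
Batch 2: sum of counts S = 150 over n = 12 pages.
After batch 2: Gamma(α+S, β+n) = Gamma(60.4+150, 6.6+12) = Gamma(210.4, 18.6).
Mode of Gamma(α,β) for α≥1 is (α−1)/β = 209.4/18.6 = 11.2581.

11.2581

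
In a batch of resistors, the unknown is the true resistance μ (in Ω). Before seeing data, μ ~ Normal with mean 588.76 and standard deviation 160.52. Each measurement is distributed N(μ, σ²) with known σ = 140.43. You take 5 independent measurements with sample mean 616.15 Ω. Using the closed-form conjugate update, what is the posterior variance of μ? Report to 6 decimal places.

3420.534129

For Normal data with known variance σ², a Normal(μ₀, σ₀²) prior on μ is conjugate. Posterior precision = 1/σ₀² + n/σ²; posterior mean is the precision-weighted average of μ₀ and x̄.
σ₀² = 160.52² = 25766.6704, σ² = 140.43² = 19720.5849; σ² + n·σ₀² = 19720.5849 + 5·25766.6704 = 148553.9369.
Posterior precision = 1/σ₀² + n/σ² = 1/25766.6704 + 5/19720.5849 = (σ² + n·σ₀²)/(σ₀²σ²) = 148553.9369/(25766.6704·19720.5849); posterior variance σₙ² = σ₀²σ²/(σ² + n·σ₀²) = 25766.6704·19720.5849/148553.9369 = 3420.534129.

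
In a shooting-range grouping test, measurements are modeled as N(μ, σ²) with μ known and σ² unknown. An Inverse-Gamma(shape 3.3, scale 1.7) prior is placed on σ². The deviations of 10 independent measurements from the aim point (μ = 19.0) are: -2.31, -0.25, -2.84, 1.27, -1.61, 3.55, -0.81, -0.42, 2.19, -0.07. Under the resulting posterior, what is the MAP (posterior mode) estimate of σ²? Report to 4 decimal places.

With known mean μ and an Inverse-Gamma(α, β) prior on σ², the Normal likelihood is conjugate: posterior is Inv-Gamma(α + n/2, β + Σ(xᵢ−μ)²/2).
Σ(xᵢ−μ)² = (-2.31)² + (-0.25)² + (-2.84)² + (1.27)² + (-1.61)² + (3.55)² + (-0.81)² + (-0.42)² + (2.19)² + (-0.07)² = 35.9052.
Posterior: Inv-Gamma(3.3 + 10/2, 1.7 + 35.9052/2) = Inv-Gamma(8.30, 19.65260).
Mode = β/(α+1) = 19.65260/9.30 = 2.1132.

2.1132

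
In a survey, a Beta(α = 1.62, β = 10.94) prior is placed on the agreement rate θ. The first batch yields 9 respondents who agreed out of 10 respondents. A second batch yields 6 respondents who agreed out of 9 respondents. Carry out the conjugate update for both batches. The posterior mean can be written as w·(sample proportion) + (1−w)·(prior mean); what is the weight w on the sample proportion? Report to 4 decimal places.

The Beta prior is conjugate to a Binomial/Bernoulli likelihood; the update adds successes to α and failures to β.
Total number of respondents: n = 10 + 9 = 19.
Posterior mean = (α₀+k)/(α₀+β₀+n) = [n/(α₀+β₀+n)]·(k/n) + [(α₀+β₀)/(α₀+β₀+n)]·α₀/(α₀+β₀), so only n and the prior enter the weight.
The weight on the data is w = n/(α₀+β₀+n) = 19/(1.62+10.94+19) = 19/31.56 = 0.6020.

0.6020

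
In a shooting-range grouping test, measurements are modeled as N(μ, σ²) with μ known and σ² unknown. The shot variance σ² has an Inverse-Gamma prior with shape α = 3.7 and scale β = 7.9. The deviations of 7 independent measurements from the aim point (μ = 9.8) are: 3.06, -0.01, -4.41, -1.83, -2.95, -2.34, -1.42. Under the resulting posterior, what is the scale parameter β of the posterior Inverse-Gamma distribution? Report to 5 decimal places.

32.07760

With known mean μ and an Inverse-Gamma(α, β) prior on σ², the Normal likelihood is conjugate: posterior is Inv-Gamma(α + n/2, β + Σ(xᵢ−μ)²/2).
Σ(xᵢ−μ)² = (3.06)² + (-0.01)² + (-4.41)² + (-1.83)² + (-2.95)² + (-2.34)² + (-1.42)² = 48.3552.
Posterior: Inv-Gamma(3.7 + 7/2, 7.9 + 48.3552/2) = Inv-Gamma(7.20, 32.07760).
Posterior β = 32.07760.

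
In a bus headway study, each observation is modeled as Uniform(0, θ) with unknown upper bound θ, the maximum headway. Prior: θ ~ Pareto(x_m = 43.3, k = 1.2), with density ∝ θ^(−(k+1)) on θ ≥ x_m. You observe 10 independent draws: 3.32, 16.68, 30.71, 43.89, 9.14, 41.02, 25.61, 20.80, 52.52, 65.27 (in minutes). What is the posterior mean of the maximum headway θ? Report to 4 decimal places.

A Pareto(scale x_m, shape k) prior on the upper bound θ of Uniform(0, θ) is conjugate: posterior is Pareto(max(x_m, max xᵢ), k + n).
Sample maximum = 65.27; prior scale x_m = 43.3 → posterior scale = max = 65.27.
Posterior shape = 1.2 + 10 = 11.2.
E[θ|data] = k·x_m/(k−1) = 11.2·65.27/10.2 = 71.6690.

71.6690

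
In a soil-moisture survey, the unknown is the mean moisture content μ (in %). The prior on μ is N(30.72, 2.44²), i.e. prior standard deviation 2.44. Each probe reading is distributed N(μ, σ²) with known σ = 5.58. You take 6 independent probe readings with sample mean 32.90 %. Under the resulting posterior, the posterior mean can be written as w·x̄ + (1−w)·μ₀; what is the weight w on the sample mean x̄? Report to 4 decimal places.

For Normal data with known variance σ², a Normal(μ₀, σ₀²) prior on μ is conjugate. Posterior precision = 1/σ₀² + n/σ²; posterior mean is the precision-weighted average of μ₀ and x̄.
σ₀² = 2.44² = 5.9536, σ² = 5.58² = 31.1364. Prior precision 1/σ₀² = 1/5.9536; data precision n/σ² = 6/31.1364.
w = (n/σ²)/(1/σ₀² + n/σ²) = n·σ₀²/(σ² + n·σ₀²) = 6·5.9536/(31.1364 + 6·5.9536) = 35.7216/66.858 = 0.5343.

0.5343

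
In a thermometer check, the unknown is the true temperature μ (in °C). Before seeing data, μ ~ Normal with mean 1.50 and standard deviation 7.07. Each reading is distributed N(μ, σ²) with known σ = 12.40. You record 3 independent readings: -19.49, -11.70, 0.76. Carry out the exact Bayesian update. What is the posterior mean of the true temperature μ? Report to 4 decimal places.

For Normal data with known variance σ², a Normal(μ₀, σ₀²) prior on μ is conjugate. Posterior precision = 1/σ₀² + n/σ²; posterior mean is the precision-weighted average of μ₀ and x̄.
Σxᵢ = (-19.49) + (-11.70) + 0.76 = -30.43, so n·x̄ = -30.43.
σ₀² = 7.07² = 49.9849, σ² = 12.40² = 153.76; σ² + n·σ₀² = 153.76 + 3·49.9849 = 303.7147.
Posterior mean = (μ₀/σ₀² + n·x̄/σ²)/(1/σ₀² + n/σ²) = (σ²·μ₀ + σ₀²·n·x̄)/(σ² + n·σ₀²) = (153.76·1.50 + 49.9849·(-30.43))/303.7147 = -1290.400507/303.7147 = -4.2487.

-4.2487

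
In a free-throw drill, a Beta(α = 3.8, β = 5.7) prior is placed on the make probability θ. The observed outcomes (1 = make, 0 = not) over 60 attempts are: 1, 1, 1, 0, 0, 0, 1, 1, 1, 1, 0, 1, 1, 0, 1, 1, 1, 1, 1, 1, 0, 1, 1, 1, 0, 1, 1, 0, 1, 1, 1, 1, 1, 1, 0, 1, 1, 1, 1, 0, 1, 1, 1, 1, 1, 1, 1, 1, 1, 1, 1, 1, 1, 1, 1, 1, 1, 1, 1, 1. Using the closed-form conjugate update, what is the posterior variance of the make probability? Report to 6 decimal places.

0.002480

The Beta prior is conjugate to a Binomial/Bernoulli likelihood; the update adds successes to α and failures to β.
Posterior: Beta(α+k, β+n−k) = Beta(3.8+50, 5.7+10) = Beta(53.8, 15.7).
Var = αβ/((α+β)²(α+β+1)) = 53.8·15.7/(69.5²·70.5) = 0.002480.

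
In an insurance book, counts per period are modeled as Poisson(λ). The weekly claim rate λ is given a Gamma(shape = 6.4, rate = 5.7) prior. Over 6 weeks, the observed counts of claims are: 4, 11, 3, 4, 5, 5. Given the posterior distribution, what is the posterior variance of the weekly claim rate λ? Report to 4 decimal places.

With a Gamma(shape α, rate β) prior, the Poisson likelihood is conjugate: the posterior is Gamma(α + ΣXᵢ, β + n).
Sum of counts S = 32 over n = 6 weeks.
Posterior: Gamma(α+S, β+n) = Gamma(6.4+32, 5.7+6) = Gamma(38.4, 11.7).
Var = α/β² = 38.4/11.7² = 0.2805.

0.2805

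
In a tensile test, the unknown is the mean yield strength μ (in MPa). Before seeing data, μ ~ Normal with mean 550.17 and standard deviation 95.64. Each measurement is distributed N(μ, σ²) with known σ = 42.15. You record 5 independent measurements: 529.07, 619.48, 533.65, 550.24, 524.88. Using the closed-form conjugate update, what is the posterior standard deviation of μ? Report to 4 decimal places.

For Normal data with known variance σ², a Normal(μ₀, σ₀²) prior on μ is conjugate. Posterior precision = 1/σ₀² + n/σ²; posterior mean is the precision-weighted average of μ₀ and x̄.
σ₀² = 95.64² = 9147.0096, σ² = 42.15² = 1776.6225; σ² + n·σ₀² = 1776.6225 + 5·9147.0096 = 47511.6705.
Posterior precision = 1/σ₀² + n/σ² = 1/9147.0096 + 5/1776.6225 = (σ² + n·σ₀²)/(σ₀²σ²) = 47511.6705/(9147.0096·1776.6225); posterior variance σₙ² = σ₀²σ²/(σ² + n·σ₀²) = 9147.0096·1776.6225/47511.6705 = 342.037712.
Posterior SD = √σₙ² = √(9147.0096·1776.6225/47511.6705) = 18.4943.

18.4943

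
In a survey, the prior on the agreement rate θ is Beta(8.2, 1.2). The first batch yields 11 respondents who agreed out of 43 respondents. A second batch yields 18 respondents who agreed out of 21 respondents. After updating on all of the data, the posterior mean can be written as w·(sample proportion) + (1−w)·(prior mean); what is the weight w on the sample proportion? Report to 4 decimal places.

The Beta prior is conjugate to a Binomial/Bernoulli likelihood; the update adds successes to α and failures to β.
Total number of respondents: n = 43 + 21 = 64.
Posterior mean = (α₀+k)/(α₀+β₀+n) = [n/(α₀+β₀+n)]·(k/n) + [(α₀+β₀)/(α₀+β₀+n)]·α₀/(α₀+β₀), so only n and the prior enter the weight.
The weight on the data is w = n/(α₀+β₀+n) = 64/(8.2+1.2+64) = 64/73.4 = 0.8719.

0.8719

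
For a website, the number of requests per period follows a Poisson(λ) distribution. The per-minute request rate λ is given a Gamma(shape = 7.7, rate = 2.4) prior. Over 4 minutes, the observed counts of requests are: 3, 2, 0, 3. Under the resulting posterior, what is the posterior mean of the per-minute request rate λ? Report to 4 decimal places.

2.4531

With a Gamma(shape α, rate β) prior, the Poisson likelihood is conjugate: the posterior is Gamma(α + ΣXᵢ, β + n).
Sum of counts S = 8 over n = 4 minutes.
Posterior: Gamma(α+S, β+n) = Gamma(7.7+8, 2.4+4) = Gamma(15.7, 6.4).
Posterior mean = α/β = 15.7/6.4 = 2.4531.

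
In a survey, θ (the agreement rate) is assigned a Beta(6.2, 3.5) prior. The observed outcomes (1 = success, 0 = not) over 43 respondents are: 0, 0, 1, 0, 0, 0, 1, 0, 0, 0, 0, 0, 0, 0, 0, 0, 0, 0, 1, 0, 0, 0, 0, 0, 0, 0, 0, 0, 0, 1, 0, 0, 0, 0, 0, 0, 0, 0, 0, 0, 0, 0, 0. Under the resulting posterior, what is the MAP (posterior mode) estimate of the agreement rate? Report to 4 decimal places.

The Beta prior is conjugate to a Binomial/Bernoulli likelihood; the update adds successes to α and failures to β.
Posterior: Beta(α+k, β+n−k) = Beta(6.2+4, 3.5+39) = Beta(10.2, 42.5).
Mode of Beta(a,b) for a,b>1 is (a−1)/(a+b−2) = 9.2/50.7 = 0.1815.

0.1815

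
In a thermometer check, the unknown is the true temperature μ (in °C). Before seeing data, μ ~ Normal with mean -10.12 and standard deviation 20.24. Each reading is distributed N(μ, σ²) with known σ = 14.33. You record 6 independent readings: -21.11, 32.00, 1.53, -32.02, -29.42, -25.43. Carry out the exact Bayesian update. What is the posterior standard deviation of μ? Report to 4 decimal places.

For Normal data with known variance σ², a Normal(μ₀, σ₀²) prior on μ is conjugate. Posterior precision = 1/σ₀² + n/σ²; posterior mean is the precision-weighted average of μ₀ and x̄.
σ₀² = 20.24² = 409.6576, σ² = 14.33² = 205.3489; σ² + n·σ₀² = 205.3489 + 6·409.6576 = 2663.2945.
Posterior precision = 1/σ₀² + n/σ² = 1/409.6576 + 6/205.3489 = (σ² + n·σ₀²)/(σ₀²σ²) = 2663.2945/(409.6576·205.3489); posterior variance σₙ² = σ₀²σ²/(σ² + n·σ₀²) = 409.6576·205.3489/2663.2945 = 31.585969.
Posterior SD = √σₙ² = √(409.6576·205.3489/2663.2945) = 5.6201.

5.6201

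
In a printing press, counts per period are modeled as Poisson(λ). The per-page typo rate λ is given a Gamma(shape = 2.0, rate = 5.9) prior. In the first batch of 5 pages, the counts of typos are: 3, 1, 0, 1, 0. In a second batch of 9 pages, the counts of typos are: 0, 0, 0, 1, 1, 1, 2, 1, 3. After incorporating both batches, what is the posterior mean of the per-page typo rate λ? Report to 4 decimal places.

0.8040

With a Gamma(shape α, rate β) prior, the Poisson likelihood is conjugate: the posterior is Gamma(α + ΣXᵢ, β + n).
Batch 1: sum of counts S = 5 over n = 5 pages.
After batch 1: Gamma(α+S, β+n) = Gamma(2.0+5, 5.9+5) = Gamma(7.0, 10.9).
Batch 2: sum of counts S = 9 over n = 9 pages.
After batch 2: Gamma(α+S, β+n) = Gamma(7.0+9, 10.9+9) = Gamma(16.0, 19.9).
Posterior mean = α/β = 16.0/19.9 = 0.8040.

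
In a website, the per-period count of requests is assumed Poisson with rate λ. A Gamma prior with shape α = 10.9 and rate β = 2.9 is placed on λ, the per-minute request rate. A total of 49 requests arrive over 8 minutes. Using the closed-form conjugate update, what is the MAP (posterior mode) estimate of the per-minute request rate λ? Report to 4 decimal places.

With a Gamma(shape α, rate β) prior, the Poisson likelihood is conjugate: the posterior is Gamma(α + ΣXᵢ, β + n).
Posterior: Gamma(α+S, β+n) = Gamma(10.9+49, 2.9+8) = Gamma(59.9, 10.9).
Mode of Gamma(α,β) for α≥1 is (α−1)/β = 58.9/10.9 = 5.4037.

5.4037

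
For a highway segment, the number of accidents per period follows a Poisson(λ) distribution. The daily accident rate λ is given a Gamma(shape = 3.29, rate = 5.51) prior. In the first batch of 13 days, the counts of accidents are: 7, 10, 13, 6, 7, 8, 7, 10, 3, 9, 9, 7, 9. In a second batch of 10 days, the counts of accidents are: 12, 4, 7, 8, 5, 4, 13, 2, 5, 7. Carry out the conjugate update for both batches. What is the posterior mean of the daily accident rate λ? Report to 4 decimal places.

With a Gamma(shape α, rate β) prior, the Poisson likelihood is conjugate: the posterior is Gamma(α + ΣXᵢ, β + n).
Batch 1: sum of counts S = 105 over n = 13 days.
After batch 1: Gamma(α+S, β+n) = Gamma(3.29+105, 5.51+13) = Gamma(108.29, 18.51).
Batch 2: sum of counts S = 67 over n = 10 days.
After batch 2: Gamma(α+S, β+n) = Gamma(108.29+67, 18.51+10) = Gamma(175.29, 28.51).
Posterior mean = α/β = 175.29/28.51 = 6.1484.

6.1484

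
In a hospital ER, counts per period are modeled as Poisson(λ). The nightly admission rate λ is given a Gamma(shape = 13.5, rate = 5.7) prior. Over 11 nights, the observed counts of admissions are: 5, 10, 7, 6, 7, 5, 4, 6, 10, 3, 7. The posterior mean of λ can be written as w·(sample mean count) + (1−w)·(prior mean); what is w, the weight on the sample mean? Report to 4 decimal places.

With a Gamma(shape α, rate β) prior, the Poisson likelihood is conjugate: the posterior is Gamma(α + ΣXᵢ, β + n).
Posterior mean = (α₀+S)/(β₀+n) = [n/(β₀+n)]·(S/n) + [β₀/(β₀+n)]·(α₀/β₀), so only n and β₀ enter the weight.
Weight on data w = n/(β₀+n) = 11/(5.7+11) = 11/16.7 = 0.6587.

0.6587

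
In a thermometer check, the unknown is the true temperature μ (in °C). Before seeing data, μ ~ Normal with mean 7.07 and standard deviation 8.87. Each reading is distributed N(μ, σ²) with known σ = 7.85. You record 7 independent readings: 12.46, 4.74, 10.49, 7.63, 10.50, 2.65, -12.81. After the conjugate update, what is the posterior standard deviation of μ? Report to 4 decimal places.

2.8138

For Normal data with known variance σ², a Normal(μ₀, σ₀²) prior on μ is conjugate. Posterior precision = 1/σ₀² + n/σ²; posterior mean is the precision-weighted average of μ₀ and x̄.
σ₀² = 8.87² = 78.6769, σ² = 7.85² = 61.6225; σ² + n·σ₀² = 61.6225 + 7·78.6769 = 612.3608.
Posterior precision = 1/σ₀² + n/σ² = 1/78.6769 + 7/61.6225 = (σ² + n·σ₀²)/(σ₀²σ²) = 612.3608/(78.6769·61.6225); posterior variance σₙ² = σ₀²σ²/(σ² + n·σ₀²) = 78.6769·61.6225/612.3608 = 7.917338.
Posterior SD = √σₙ² = √(78.6769·61.6225/612.3608) = 2.8138.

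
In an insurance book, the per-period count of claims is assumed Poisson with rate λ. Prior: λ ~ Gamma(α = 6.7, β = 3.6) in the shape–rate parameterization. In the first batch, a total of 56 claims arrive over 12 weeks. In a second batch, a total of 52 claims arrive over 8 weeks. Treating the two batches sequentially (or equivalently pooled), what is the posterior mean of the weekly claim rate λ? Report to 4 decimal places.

4.8602

With a Gamma(shape α, rate β) prior, the Poisson likelihood is conjugate: the posterior is Gamma(α + ΣXᵢ, β + n).
After batch 1: Gamma(α+S, β+n) = Gamma(6.7+56, 3.6+12) = Gamma(62.7, 15.6).
After batch 2: Gamma(α+S, β+n) = Gamma(62.7+52, 15.6+8) = Gamma(114.7, 23.6).
Posterior mean = α/β = 114.7/23.6 = 4.8602.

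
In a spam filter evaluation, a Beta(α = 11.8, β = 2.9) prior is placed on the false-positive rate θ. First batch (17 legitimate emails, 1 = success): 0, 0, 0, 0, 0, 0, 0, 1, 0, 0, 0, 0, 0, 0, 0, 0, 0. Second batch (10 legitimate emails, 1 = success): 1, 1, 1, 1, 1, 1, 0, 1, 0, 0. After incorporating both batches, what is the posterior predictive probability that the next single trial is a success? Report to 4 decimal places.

0.4748

The Beta prior is conjugate to a Binomial/Bernoulli likelihood; the update adds successes to α and failures to β.
After batch 1: Beta(11.8+1, 2.9+16) = Beta(12.8, 18.9).
After batch 2: Beta(12.8+7, 18.9+3) = Beta(19.8, 21.9).
For a single future Bernoulli trial, P(success | data) = α/(α+β) = 0.4748.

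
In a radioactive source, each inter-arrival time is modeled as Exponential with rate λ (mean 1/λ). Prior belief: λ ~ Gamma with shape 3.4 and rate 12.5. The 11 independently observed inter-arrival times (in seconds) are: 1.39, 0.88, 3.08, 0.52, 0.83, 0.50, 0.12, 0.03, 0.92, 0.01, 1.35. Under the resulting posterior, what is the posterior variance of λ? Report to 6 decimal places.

0.029404

With a Gamma(shape α, rate β) prior on the exponential rate λ, the posterior after n observations with total T = Σxᵢ is Gamma(α+n, β+T).
Sum of observations T = 9.63 seconds; n = 11.
Posterior: Gamma(3.4+11, 12.5+9.63) = Gamma(14.4, 22.13).
Var = α/β² = 0.029404.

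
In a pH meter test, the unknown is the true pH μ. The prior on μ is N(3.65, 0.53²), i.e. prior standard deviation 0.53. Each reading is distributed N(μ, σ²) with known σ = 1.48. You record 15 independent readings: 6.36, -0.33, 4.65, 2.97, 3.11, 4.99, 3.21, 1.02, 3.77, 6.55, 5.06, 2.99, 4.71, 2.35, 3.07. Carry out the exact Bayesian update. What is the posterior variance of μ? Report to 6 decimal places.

0.096079

For Normal data with known variance σ², a Normal(μ₀, σ₀²) prior on μ is conjugate. Posterior precision = 1/σ₀² + n/σ²; posterior mean is the precision-weighted average of μ₀ and x̄.
σ₀² = 0.53² = 0.2809, σ² = 1.48² = 2.1904; σ² + n·σ₀² = 2.1904 + 15·0.2809 = 6.4039.
Posterior precision = 1/σ₀² + n/σ² = 1/0.2809 + 15/2.1904 = (σ² + n·σ₀²)/(σ₀²σ²) = 6.4039/(0.2809·2.1904); posterior variance σₙ² = σ₀²σ²/(σ² + n·σ₀²) = 0.2809·2.1904/6.4039 = 0.096079.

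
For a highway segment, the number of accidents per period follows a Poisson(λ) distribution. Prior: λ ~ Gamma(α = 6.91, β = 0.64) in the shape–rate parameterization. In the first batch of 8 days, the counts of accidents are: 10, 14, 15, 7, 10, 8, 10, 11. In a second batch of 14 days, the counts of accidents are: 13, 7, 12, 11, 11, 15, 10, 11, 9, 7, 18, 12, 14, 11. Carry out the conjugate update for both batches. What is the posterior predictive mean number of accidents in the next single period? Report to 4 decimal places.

11.1709

With a Gamma(shape α, rate β) prior, the Poisson likelihood is conjugate: the posterior is Gamma(α + ΣXᵢ, β + n).
Batch 1: sum of counts S = 85 over n = 8 days.
After batch 1: Gamma(α+S, β+n) = Gamma(6.91+85, 0.64+8) = Gamma(91.91, 8.64).
Batch 2: sum of counts S = 161 over n = 14 days.
After batch 2: Gamma(α+S, β+n) = Gamma(91.91+161, 8.64+14) = Gamma(252.91, 22.64).
The predictive distribution for one future period is NegBinom with mean α/β = 11.1709.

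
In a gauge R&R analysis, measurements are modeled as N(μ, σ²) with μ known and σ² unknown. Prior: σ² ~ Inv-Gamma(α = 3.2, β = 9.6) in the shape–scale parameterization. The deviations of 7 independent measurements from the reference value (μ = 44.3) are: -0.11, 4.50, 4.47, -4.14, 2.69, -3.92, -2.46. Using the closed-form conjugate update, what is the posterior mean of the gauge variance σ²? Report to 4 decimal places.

9.2313

With known mean μ and an Inverse-Gamma(α, β) prior on σ², the Normal likelihood is conjugate: posterior is Inv-Gamma(α + n/2, β + Σ(xᵢ−μ)²/2).
Σ(xᵢ−μ)² = (-0.11)² + (4.50)² + (4.47)² + (-4.14)² + (2.69)² + (-3.92)² + (-2.46)² = 86.0367.
Posterior: Inv-Gamma(3.2 + 7/2, 9.6 + 86.0367/2) = Inv-Gamma(6.70, 52.61835).
E[σ²|data] = β/(α−1) = 52.61835/5.70 = 9.2313.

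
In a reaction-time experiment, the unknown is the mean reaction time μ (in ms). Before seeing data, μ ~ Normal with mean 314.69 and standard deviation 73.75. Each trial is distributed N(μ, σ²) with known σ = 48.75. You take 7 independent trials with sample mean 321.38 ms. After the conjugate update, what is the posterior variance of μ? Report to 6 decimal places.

For Normal data with known variance σ², a Normal(μ₀, σ₀²) prior on μ is conjugate. Posterior precision = 1/σ₀² + n/σ²; posterior mean is the precision-weighted average of μ₀ and x̄.
σ₀² = 73.75² = 5439.0625, σ² = 48.75² = 2376.5625; σ² + n·σ₀² = 2376.5625 + 7·5439.0625 = 40450.
Posterior precision = 1/σ₀² + n/σ² = 1/5439.0625 + 7/2376.5625 = (σ² + n·σ₀²)/(σ₀²σ²) = 40450/(5439.0625·2376.5625); posterior variance σₙ² = σ₀²σ²/(σ² + n·σ₀²) = 5439.0625·2376.5625/40450 = 319.561730.

319.561730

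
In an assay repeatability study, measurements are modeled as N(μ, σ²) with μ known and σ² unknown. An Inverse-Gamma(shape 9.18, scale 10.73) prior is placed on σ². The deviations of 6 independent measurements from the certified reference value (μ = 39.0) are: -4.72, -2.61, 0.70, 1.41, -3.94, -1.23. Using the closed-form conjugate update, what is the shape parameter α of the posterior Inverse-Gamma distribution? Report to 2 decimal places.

With known mean μ and an Inverse-Gamma(α, β) prior on σ², the Normal likelihood is conjugate: posterior is Inv-Gamma(α + n/2, β + Σ(xᵢ−μ)²/2).
Σ(xᵢ−μ)² = (-4.72)² + (-2.61)² + (0.70)² + (1.41)² + (-3.94)² + (-1.23)² = 48.6051.
Posterior: Inv-Gamma(9.18 + 6/2, 10.73 + 48.6051/2) = Inv-Gamma(12.18, 35.03255).
Posterior α = 12.18.

12.18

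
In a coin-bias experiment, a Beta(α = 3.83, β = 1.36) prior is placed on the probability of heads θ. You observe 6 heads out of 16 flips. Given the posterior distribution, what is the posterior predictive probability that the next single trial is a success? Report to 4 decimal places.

The Beta prior is conjugate to a Binomial/Bernoulli likelihood; the update adds successes to α and failures to β.
Posterior: Beta(α+k, β+n−k) = Beta(3.83+6, 1.36+10) = Beta(9.83, 11.36).
For a single future Bernoulli trial, P(success | data) = α/(α+β) = 0.4639.

0.4639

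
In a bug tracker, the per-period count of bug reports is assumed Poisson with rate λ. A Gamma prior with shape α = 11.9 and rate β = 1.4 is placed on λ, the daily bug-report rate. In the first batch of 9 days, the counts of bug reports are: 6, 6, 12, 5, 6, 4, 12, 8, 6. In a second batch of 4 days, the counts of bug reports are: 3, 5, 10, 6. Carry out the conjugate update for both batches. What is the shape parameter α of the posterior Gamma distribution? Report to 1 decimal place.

With a Gamma(shape α, rate β) prior, the Poisson likelihood is conjugate: the posterior is Gamma(α + ΣXᵢ, β + n).
Batch 1: sum of counts S = 65 over n = 9 days.
After batch 1: Gamma(α+S, β+n) = Gamma(11.9+65, 1.4+9) = Gamma(76.9, 10.4).
Batch 2: sum of counts S = 24 over n = 4 days.
After batch 2: Gamma(α+S, β+n) = Gamma(76.9+24, 10.4+4) = Gamma(100.9, 14.4).
Posterior α = 100.9.

100.9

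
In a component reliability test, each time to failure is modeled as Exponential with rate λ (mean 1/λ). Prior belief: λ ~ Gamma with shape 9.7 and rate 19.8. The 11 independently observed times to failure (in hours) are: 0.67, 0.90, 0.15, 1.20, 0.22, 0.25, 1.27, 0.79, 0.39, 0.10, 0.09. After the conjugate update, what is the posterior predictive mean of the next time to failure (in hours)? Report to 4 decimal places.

1.3112

With a Gamma(shape α, rate β) prior on the exponential rate λ, the posterior after n observations with total T = Σxᵢ is Gamma(α+n, β+T).
Sum of observations T = 6.03 hours; n = 11.
Posterior: Gamma(9.7+11, 19.8+6.03) = Gamma(20.7, 25.83).
The predictive distribution for the next observation is Lomax; its mean is β/(α−1) = 25.83/19.7 = 1.3112.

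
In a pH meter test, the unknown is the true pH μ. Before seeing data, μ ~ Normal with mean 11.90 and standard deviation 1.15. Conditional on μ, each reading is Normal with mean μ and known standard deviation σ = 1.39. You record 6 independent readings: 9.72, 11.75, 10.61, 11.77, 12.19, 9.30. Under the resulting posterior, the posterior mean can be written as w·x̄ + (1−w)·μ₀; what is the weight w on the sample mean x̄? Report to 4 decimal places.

0.8042

For Normal data with known variance σ², a Normal(μ₀, σ₀²) prior on μ is conjugate. Posterior precision = 1/σ₀² + n/σ²; posterior mean is the precision-weighted average of μ₀ and x̄.
σ₀² = 1.15² = 1.3225, σ² = 1.39² = 1.9321. Prior precision 1/σ₀² = 1/1.3225; data precision n/σ² = 6/1.9321.
w = (n/σ²)/(1/σ₀² + n/σ²) = n·σ₀²/(σ² + n·σ₀²) = 6·1.3225/(1.9321 + 6·1.3225) = 7.935/9.8671 = 0.8042.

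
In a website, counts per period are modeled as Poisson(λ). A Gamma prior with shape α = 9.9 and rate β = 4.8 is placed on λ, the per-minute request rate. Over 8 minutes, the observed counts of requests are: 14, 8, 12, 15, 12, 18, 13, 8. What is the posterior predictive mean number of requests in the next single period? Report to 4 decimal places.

8.5859

With a Gamma(shape α, rate β) prior, the Poisson likelihood is conjugate: the posterior is Gamma(α + ΣXᵢ, β + n).
Sum of counts S = 100 over n = 8 minutes.
Posterior: Gamma(α+S, β+n) = Gamma(9.9+100, 4.8+8) = Gamma(109.9, 12.8).
The predictive distribution for one future period is NegBinom with mean α/β = 8.5859.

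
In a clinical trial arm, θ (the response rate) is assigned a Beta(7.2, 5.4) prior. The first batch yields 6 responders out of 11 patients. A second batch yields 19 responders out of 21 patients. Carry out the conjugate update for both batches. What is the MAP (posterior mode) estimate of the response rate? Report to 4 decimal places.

The Beta prior is conjugate to a Binomial/Bernoulli likelihood; the update adds successes to α and failures to β.
After batch 1: Beta(7.2+6, 5.4+5) = Beta(13.2, 10.4).
After batch 2: Beta(13.2+19, 10.4+2) = Beta(32.2, 12.4).
Mode of Beta(a,b) for a,b>1 is (a−1)/(a+b−2) = 31.2/42.6 = 0.7324.

0.7324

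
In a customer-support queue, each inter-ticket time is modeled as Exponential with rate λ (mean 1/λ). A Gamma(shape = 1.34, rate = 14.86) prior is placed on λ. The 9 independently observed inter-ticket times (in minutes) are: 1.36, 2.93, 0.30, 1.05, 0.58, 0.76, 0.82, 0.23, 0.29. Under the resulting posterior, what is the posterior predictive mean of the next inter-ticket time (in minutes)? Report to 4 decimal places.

With a Gamma(shape α, rate β) prior on the exponential rate λ, the posterior after n observations with total T = Σxᵢ is Gamma(α+n, β+T).
Sum of observations T = 8.32 minutes; n = 9.
Posterior: Gamma(1.34+9, 14.86+8.32) = Gamma(10.34, 23.18).
The predictive distribution for the next observation is Lomax; its mean is β/(α−1) = 23.18/9.34 = 2.4818.

2.4818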